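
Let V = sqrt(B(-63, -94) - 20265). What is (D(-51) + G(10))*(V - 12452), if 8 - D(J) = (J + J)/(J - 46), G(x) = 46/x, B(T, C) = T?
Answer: -69743652/485 + 123222*I*sqrt(42)/485 ≈ -1.438e+5 + 1646.5*I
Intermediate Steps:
V = 22*I*sqrt(42) (V = sqrt(-63 - 20265) = sqrt(-20328) = 22*I*sqrt(42) ≈ 142.58*I)
D(J) = 8 - 2*J/(-46 + J) (D(J) = 8 - (J + J)/(J - 46) = 8 - 2*J/(-46 + J))
(D(-51) + G(10))*(V - 12452) = (2*(-184 + 3*(-51))/(-46 - 51) + 46/10)*(22*I*sqrt(42) - 12452) = (2*(-184 - 153)/(-97) + 46*(1/10))*(-12452 + 22*I*sqrt(42)) = (2*(-1/97)*(-337) + 23/5)*(-12452 + 22*I*sqrt(42)) = (674/97 + 23/5)*(-12452 + 22*I*sqrt(42)) = 5601*(-12452 + 22*I*sqrt(42))/485 = -69743652/485 + 123222*I*sqrt(42)/485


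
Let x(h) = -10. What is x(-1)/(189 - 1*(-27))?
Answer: -5/108 ≈ -0.046296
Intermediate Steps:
x(-1)/(189 - 1*(-27)) = -10/(189 - 1*(-27)) = -10/(189 + 27) = -10/216 = -10*1/216 = -5/108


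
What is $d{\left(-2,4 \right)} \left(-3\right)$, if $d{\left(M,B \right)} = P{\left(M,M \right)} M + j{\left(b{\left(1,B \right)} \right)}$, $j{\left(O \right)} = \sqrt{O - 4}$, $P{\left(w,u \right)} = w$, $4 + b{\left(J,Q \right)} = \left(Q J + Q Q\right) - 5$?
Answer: $-12 - 3 \sqrt{7} \approx -19.937$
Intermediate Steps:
$b{\left(J,Q \right)} = -9 + Q^{2} + J Q$ ($b{\left(J,Q \right)} = -4 - \left(5 - Q J - Q Q\right) = -4 - \left(5 - Q^{2} - J Q\right) = -4 + \left(-5 + Q^{2} + J Q\right) = -9 + Q^{2} + J Q$)
$j{\left(O \right)} = \sqrt{-4 + O}$
$d{\left(M,B \right)} = M^{2} + \sqrt{-13 + B + B^{2}}$ ($d{\left(M,B \right)} = M M + \sqrt{-4 + \left(-9 + B^{2} + 1 B\right)} = M^{2} + \sqrt{-4 + \left(-9 + B^{2} + B\right)} = M^{2} + \sqrt{-4 + \left(-9 + B + B^{2}\right)} = M^{2} + \sqrt{-13 + B + B^{2}}$)
$d{\left(-2,4 \right)} \left(-3\right) = \left(\left(-2\right)^{2} + \sqrt{-13 + 4 + 4^{2}}\right) \left(-3\right) = \left(4 + \sqrt{-13 + 4 + 16}\right) \left(-3\right) = \left(4 + \sqrt{7}\right) \left(-3\right) = -12 - 3 \sqrt{7}$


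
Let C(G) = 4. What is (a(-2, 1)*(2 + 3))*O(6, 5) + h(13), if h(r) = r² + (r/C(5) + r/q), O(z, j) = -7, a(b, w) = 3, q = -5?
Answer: 1293/20 ≈ 64.650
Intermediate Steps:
h(r) = r² + r/20 (h(r) = r² + (r/4 + r/(-5)) = r² + (r*(¼) + r*(-⅕)) = r² + (r/4 - r/5) = r² + r/20)
(a(-2, 1)*(2 + 3))*O(6, 5) + h(13) = (3*(2 + 3))*(-7) + 13*(1/20 + 13) = (3*5)*(-7) + 13*(261/20) = 15*(-7) + 3393/20 = -105 + 3393/20 = 1293/20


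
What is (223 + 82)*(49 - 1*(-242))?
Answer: 88755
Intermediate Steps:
(223 + 82)*(49 - 1*(-242)) = 305*(49 + 242) = 305*291 = 88755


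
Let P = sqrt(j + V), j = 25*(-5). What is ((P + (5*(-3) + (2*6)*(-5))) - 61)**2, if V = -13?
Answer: (136 - I*sqrt(138))**2 ≈ 18358.0 - 3195.3*I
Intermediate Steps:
j = -125
P = I*sqrt(138) (P = sqrt(-125 - 13) = sqrt(-138) = I*sqrt(138) ≈ 11.747*I)
((P + (5*(-3) + (2*6)*(-5))) - 61)**2 = ((I*sqrt(138) + (5*(-3) + (2*6)*(-5))) - 61)**2 = ((I*sqrt(138) + (-15 + 12*(-5))) - 61)**2 = ((I*sqrt(138) + (-15 - 60)) - 61)**2 = ((I*sqrt(138) - 75) - 61)**2 = ((-75 + I*sqrt(138)) - 61)**2 = (-136 + I*sqrt(138))**2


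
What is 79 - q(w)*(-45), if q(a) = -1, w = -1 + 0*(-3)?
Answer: 34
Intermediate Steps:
w = -1 (w = -1 + 0 = -1)
79 - q(w)*(-45) = 79 - (-1)*(-45) = 79 - 1*45 = 79 - 45 = 34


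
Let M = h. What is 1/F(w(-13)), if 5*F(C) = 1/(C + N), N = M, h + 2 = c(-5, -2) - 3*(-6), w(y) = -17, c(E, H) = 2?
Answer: 5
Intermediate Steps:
h = 18 (h = -2 + (2 - 3*(-6)) = -2 + (2 + 18) = -2 + 20 = 18)
M = 18
N = 18
F(C) = 1/(5*(18 + C)) (F(C) = 1/(5*(C + 18)) = 1/(5*(18 + C)))
1/F(w(-13)) = 1/(1/(5*(18 - 17))) = 1/((⅕)/1) = 1/((⅕)*1) = 1/(⅕) = 5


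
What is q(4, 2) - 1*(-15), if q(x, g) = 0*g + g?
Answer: 17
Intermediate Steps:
q(x, g) = g (q(x, g) = 0 + g = g)
q(4, 2) - 1*(-15) = 2 - 1*(-15) = 2 + 15 = 17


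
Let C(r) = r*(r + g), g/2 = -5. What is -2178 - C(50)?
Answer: -4178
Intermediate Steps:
g = -10 (g = 2*(-5) = -10)
C(r) = r*(-10 + r) (C(r) = r*(r - 10) = r*(-10 + r))
-2178 - C(50) = -2178 - 50*(-10 + 50) = -2178 - 50*40 = -2178 - 1*2000 = -2178 - 2000 = -4178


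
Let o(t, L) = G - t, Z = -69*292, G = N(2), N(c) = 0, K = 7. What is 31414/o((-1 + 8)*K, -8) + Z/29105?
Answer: -915291722/1426145 ≈ -641.79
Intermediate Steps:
G = 0
Z = -20148
o(t, L) = -t (o(t, L) = 0 - t = -t)
31414/o((-1 + 8)*K, -8) + Z/29105 = 31414/((-(-1 + 8)*7)) - 20148/29105 = 31414/((-7*7)) - 20148*1/29105 = 31414/((-1*49)) - 20148/29105 = 31414/(-49) - 20148/29105 = 31414*(-1/49) - 20148/29105 = -31414/49 - 20148/29105 = -915291722/1426145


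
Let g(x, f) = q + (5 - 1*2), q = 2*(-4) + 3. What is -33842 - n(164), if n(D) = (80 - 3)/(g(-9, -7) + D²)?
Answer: -130020975/3842 ≈ -33842.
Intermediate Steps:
q = -5 (q = -8 + 3 = -5)
g(x, f) = -2 (g(x, f) = -5 + (5 - 1*2) = -5 + (5 - 2) = -5 + 3 = -2)
n(D) = 77/(-2 + D²) (n(D) = (80 - 3)/(-2 + D²) = 77/(-2 + D²))
-33842 - n(164) = -33842 - 77/(-2 + 164²) = -33842 - 77/(-2 + 26896) = -33842 - 77/26894 = -33842 - 1*11/3842 = -33842 - 11/3842 = -130020975/3842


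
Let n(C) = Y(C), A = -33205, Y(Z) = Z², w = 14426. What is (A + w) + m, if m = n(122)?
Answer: -3895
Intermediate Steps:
n(C) = C²
m = 14884 (m = 122² = 14884)
(A + w) + m = (-33205 + 14426) + 14884 = -18779 + 14884 = -3895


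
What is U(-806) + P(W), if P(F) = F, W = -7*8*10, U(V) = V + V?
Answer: -2172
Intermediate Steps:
U(V) = 2*V
W = -560 (W = -56*10 = -560)
U(-806) + P(W) = 2*(-806) - 560 = -1612 - 560 = -2172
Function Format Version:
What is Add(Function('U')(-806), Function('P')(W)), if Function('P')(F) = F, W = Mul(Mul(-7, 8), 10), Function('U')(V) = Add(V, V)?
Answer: -2172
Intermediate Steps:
Function('U')(V) = Mul(2, V)
W = -560 (W = Mul(-56, 10) = -560)
Add(Function('U')(-806), Function('P')(W)) = Add(Mul(2, -806), -560) = Add(-1612, -560) = -2172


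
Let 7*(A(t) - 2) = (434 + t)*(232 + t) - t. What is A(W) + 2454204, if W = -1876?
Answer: 2793138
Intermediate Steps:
A(t) = 2 - t/7 + (232 + t)*(434 + t)/7 (A(t) = 2 + ((434 + t)*(232 + t) - t)/7 = 2 + ((232 + t)*(434 + t) - t)/7 = 2 + (-t + (232 + t)*(434 + t))/7 = 2 + (-t/7 + (232 + t)*(434 + t)/7) = 2 - t/7 + (232 + t)*(434 + t)/7)
A(W) + 2454204 = (14386 + 95*(-1876) + (⅐)*(-1876)²) + 2454204 = (14386 - 178220 + (⅐)*3519376) + 2454204 = (14386 - 178220 + 502768) + 2454204 = 338934 + 2454204 = 2793138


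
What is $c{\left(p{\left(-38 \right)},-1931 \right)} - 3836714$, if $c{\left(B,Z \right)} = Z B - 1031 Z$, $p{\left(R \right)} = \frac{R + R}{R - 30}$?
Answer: $- \frac{31416190}{17} \approx -1.848 \cdot 10^{6}$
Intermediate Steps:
$p{\left(R \right)} = \frac{2 R}{-30 + R}$
$c{\left(B,Z \right)} = - 1031 Z + B Z$ ($c{\left(B,Z \right)} = B Z - 1031 Z = - 1031 Z + B Z$)
$c{\left(p{\left(-38 \right)},-1931 \right)} - 3836714 = - 1931 \left(-1031 + 2 \left(-38\right) \frac{1}{-30 - 38}\right) - 3836714 = - 1931 \left(-1031 + 2 \left(-38\right) \frac{1}{-68}\right) - 3836714 = - 1931 \left(-1031 + 2 \left(-38\right) \left(- \frac{1}{68}\right)\right) - 3836714 = - 1931 \left(-1031 + \frac{19}{17}\right) - 3836714 = \left(-1931\right) \left(- \frac{17508}{17}\right) - 3836714 = \frac{33807948}{17} - 3836714 = - \frac{31416190}{17}$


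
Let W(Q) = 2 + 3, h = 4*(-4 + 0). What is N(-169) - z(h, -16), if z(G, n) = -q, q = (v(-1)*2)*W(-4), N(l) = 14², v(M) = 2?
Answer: 216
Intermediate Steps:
h = -16 (h = 4*(-4) = -16)
N(l) = 196
W(Q) = 5
q = 20 (q = (2*2)*5 = 4*5 = 20)
z(G, n) = -20 (z(G, n) = -1*20 = -20)
N(-169) - z(h, -16) = 196 - 1*(-20) = 196 + 20 = 216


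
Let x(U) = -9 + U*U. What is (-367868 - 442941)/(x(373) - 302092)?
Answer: 810809/162972 ≈ 4.9751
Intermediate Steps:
x(U) = -9 + U**2
(-367868 - 442941)/(x(373) - 302092) = (-367868 - 442941)/((-9 + 373**2) - 302092) = -810809/((-9 + 139129) - 302092) = -810809/(139120 - 302092) = -810809/(-162972) = -810809*(-1/162972) = 810809/162972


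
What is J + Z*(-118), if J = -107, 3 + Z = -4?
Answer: 719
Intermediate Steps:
Z = -7 (Z = -3 - 4 = -7)
J + Z*(-118) = -107 - 7*(-118) = -107 + 826 = 719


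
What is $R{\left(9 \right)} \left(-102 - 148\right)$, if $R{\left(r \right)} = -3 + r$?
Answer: $-1500$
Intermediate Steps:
$R{\left(9 \right)} \left(-102 - 148\right) = \left(-3 + 9\right) \left(-102 - 148\right) = 6 \left(-250\right) = -1500$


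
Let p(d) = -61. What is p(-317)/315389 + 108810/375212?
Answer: 17147294579/59168868734 ≈ 0.28980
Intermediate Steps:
p(-317)/315389 + 108810/375212 = -61/315389 + 108810/375212 = -61*1/315389 + 108810*(1/375212) = -61/315389 + 54405/187606 = 17147294579/59168868734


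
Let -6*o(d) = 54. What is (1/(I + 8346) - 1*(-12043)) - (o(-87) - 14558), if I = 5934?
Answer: 379990801/14280 ≈ 26610.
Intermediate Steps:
o(d) = -9 (o(d) = -⅙*54 = -9)
(1/(I + 8346) - 1*(-12043)) - (o(-87) - 14558) = (1/(5934 + 8346) - 1*(-12043)) - (-9 - 14558) = (1/14280 + 12043) - 1*(-14567) = (1/14280 + 12043) + 14567 = 171974041/14280 + 14567 = 379990801/14280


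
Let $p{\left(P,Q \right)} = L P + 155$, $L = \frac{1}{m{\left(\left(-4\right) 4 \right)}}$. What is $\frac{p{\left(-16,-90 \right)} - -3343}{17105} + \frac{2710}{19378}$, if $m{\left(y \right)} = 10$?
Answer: $\frac{285269473}{828651725} \approx 0.34426$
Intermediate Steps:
$L = \frac{1}{10} \approx 0.1$
$p{\left(P,Q \right)} = 155 + \frac{P}{10}$ ($p{\left(P,Q \right)} = \frac{P}{10} + 155 = 155 + \frac{P}{10}$)
$\frac{p{\left(-16,-90 \right)} - -3343}{17105} + \frac{2710}{19378} = \frac{\left(155 + \frac{1}{10} \left(-16\right)\right) - -3343}{17105} + \frac{2710}{19378} = \left(\left(155 - \frac{8}{5}\right) + 3343\right) \frac{1}{17105} + 2710 \cdot \frac{1}{19378} = \left(\frac{767}{5} + 3343\right) \frac{1}{17105} + \frac{1355}{9689} = \frac{17482}{5} \cdot \frac{1}{17105} + \frac{1355}{9689} = \frac{17482}{85525} + \frac{1355}{9689} = \frac{285269473}{828651725}$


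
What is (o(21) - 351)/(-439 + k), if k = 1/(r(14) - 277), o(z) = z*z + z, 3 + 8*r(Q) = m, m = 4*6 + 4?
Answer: -81067/320619 ≈ -0.25285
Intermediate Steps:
m = 28 (m = 24 + 4 = 28)
r(Q) = 25/8 (r(Q) = -3/8 + (1/8)*28 = -3/8 + 7/2 = 25/8)
o(z) = z + z**2 (o(z) = z**2 + z = z + z**2)
k = -8/2191 (k = 1/(25/8 - 277) = 1/(-2191/8) = -8/2191 ≈ -0.0036513)
(o(21) - 351)/(-439 + k) = (21*(1 + 21) - 351)/(-439 - 8/2191) = (21*22 - 351)/(-961857/2191) = (462 - 351)*(-2191/961857) = 111*(-2191/961857) = -81067/320619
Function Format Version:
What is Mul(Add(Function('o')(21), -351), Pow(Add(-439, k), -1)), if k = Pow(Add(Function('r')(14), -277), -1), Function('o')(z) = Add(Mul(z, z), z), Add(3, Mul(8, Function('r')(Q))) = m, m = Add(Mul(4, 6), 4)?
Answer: Rational(-81067, 320619) ≈ -0.25285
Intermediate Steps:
m = 28 (m = Add(24, 4) = 28)
Function('r')(Q) = Rational(25, 8) (Function('r')(Q) = Add(Rational(-3, 8), Mul(Rational(1, 8), 28)) = Add(Rational(-3, 8), Rational(7, 2)) = Rational(25, 8))
Function('o')(z) = Add(z, Pow(z, 2)) (Function('o')(z) = Add(Pow(z, 2), z) = Add(z, Pow(z, 2)))
k = Rational(-8, 2191) (k = Pow(Add(Rational(25, 8), -277), -1) = Pow(Rational(-2191, 8), -1) = Rational(-8, 2191) ≈ -0.0036513)
Mul(Add(Function('o')(21), -351), Pow(Add(-439, k), -1)) = Mul(Add(Mul(21, Add(1, 21)), -351), Pow(Add(-439, Rational(-8, 2191)), -1)) = Mul(Add(Mul(21, 22), -351), Pow(Rational(-961857, 2191), -1)) = Mul(Add(462, -351), Rational(-2191, 961857)) = Mul(111, Rational(-2191, 961857)) = Rational(-81067, 320619)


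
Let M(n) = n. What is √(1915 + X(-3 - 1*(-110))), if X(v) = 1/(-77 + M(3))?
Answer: √10486466/74 ≈ 43.761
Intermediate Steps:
X(v) = -1/74 (X(v) = 1/(-77 + 3) = 1/(-74) = -1/74)
√(1915 + X(-3 - 1*(-110))) = √(1915 - 1/74) = √(141709/74) = √10486466/74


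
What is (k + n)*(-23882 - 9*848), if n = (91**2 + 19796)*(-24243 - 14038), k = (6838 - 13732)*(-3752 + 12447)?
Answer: 35760794086038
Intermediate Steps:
k = -59943330 (k = -6894*8695 = -59943330)
n = -1074815637 (n = (8281 + 19796)*(-38281) = 28077*(-38281) = -1074815637)
(k + n)*(-23882 - 9*848) = (-59943330 - 1074815637)*(-23882 - 9*848) = -1134758967*(-23882 - 7632) = -1134758967*(-31514) = 35760794086038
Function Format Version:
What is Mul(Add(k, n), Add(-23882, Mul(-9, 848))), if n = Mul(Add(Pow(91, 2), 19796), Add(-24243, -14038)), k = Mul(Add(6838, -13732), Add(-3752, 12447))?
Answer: 35760794086038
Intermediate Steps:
k = -59943330 (k = Mul(-6894, 8695) = -59943330)
n = -1074815637 (n = Mul(Add(8281, 19796), -38281) = Mul(28077, -38281) = -1074815637)
Mul(Add(k, n), Add(-23882, Mul(-9, 848))) = Mul(Add(-59943330, -1074815637), Add(-23882, Mul(-9, 848))) = Mul(-1134758967, Add(-23882, -7632)) = Mul(-1134758967, -31514) = 35760794086038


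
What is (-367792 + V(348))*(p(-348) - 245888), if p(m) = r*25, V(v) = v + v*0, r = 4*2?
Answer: 90276581472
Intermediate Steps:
r = 8
V(v) = v (V(v) = v + 0 = v)
p(m) = 200 (p(m) = 8*25 = 200)
(-367792 + V(348))*(p(-348) - 245888) = (-367792 + 348)*(200 - 245888) = -367444*(-245688) = 90276581472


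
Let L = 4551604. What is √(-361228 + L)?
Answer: 2*√1047594 ≈ 2047.0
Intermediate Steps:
√(-361228 + L) = √(-361228 + 4551604) = √4190376 = 2*√1047594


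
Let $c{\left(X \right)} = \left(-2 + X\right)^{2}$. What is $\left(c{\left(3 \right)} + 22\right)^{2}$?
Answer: $529$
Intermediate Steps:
$\left(c{\left(3 \right)} + 22\right)^{2} = \left(\left(-2 + 3\right)^{2} + 22\right)^{2} = \left(1^{2} + 22\right)^{2} = \left(1 + 22\right)^{2} = 23^{2} = 529$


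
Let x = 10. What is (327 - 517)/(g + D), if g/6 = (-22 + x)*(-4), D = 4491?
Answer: -190/4779 ≈ -0.039757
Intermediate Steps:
g = 288 (g = 6*((-22 + 10)*(-4)) = 6*(-12*(-4)) = 6*48 = 288)
(327 - 517)/(g + D) = (327 - 517)/(288 + 4491) = -190/4779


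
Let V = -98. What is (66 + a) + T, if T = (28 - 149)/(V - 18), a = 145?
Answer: 24597/116 ≈ 212.04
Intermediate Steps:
T = 121/116 (T = (28 - 149)/(-98 - 18) = -121/(-116) = -121*(-1/116) = 121/116 ≈ 1.0431)
(66 + a) + T = (66 + 145) + 121/116 = 211 + 121/116 = 24597/116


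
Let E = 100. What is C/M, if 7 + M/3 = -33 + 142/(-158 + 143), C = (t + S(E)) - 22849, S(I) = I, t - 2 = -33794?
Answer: 282705/742 ≈ 381.00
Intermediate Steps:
t = -33792 (t = 2 - 33794 = -33792)
C = -56541 (C = (-33792 + 100) - 22849 = -33692 - 22849 = -56541)
M = -742/5 (M = -21 + 3*(-33 + 142/(-158 + 143)) = -21 + 3*(-33 + 142/(-15)) = -21 + 3*(-33 + 142*(-1/15)) = -21 + 3*(-33 - 142/15) = -21 + 3*(-637/15) = -21 - 637/5 = -742/5 ≈ -148.40)
C/M = -56541/(-742/5) = -56541*(-5/742) = 282705/742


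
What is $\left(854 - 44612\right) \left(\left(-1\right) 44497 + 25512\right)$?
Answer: $830745630$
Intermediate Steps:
$\left(854 - 44612\right) \left(\left(-1\right) 44497 + 25512\right) = - 43758 \left(-44497 + 25512\right) = \left(-43758\right) \left(-18985\right) = 830745630$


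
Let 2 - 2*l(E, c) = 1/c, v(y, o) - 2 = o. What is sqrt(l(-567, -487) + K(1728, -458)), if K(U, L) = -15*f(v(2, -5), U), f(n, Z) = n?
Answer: sqrt(43640070)/974 ≈ 6.7824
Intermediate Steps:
v(y, o) = 2 + o
K(U, L) = 45 (K(U, L) = -15*(2 - 5) = -15*(-3) = 45)
l(E, c) = 1 - 1/(2*c)
sqrt(l(-567, -487) + K(1728, -458)) = sqrt((-1/2 - 487)/(-487) + 45) = sqrt(-1/487*(-975/2) + 45) = sqrt(975/974 + 45) = sqrt(44805/974) = sqrt(43640070)/974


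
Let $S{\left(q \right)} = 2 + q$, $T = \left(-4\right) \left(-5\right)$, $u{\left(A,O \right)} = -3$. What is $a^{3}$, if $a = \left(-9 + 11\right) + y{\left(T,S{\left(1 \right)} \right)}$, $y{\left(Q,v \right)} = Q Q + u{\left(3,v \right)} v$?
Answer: $60698457$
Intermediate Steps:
$T = 20$
$y{\left(Q,v \right)} = Q^{2} - 3 v$ ($y{\left(Q,v \right)} = Q Q - 3 v = Q^{2} - 3 v$)
$a = 393$ ($a = \left(-9 + 11\right) + \left(20^{2} - 3 \left(2 + 1\right)\right) = 2 + \left(400 - 9\right) = 2 + 391 = 393$)
$a^{3} = 393^{3} = 60698457$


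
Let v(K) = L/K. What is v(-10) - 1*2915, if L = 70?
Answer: -2922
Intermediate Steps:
v(K) = 70/K
v(-10) - 1*2915 = 70/(-10) - 1*2915 = 70*(-⅒) - 2915 = -7 - 2915 = -2922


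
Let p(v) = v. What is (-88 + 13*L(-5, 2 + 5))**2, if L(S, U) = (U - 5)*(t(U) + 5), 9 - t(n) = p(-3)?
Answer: 125316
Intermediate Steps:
t(n) = 12 (t(n) = 9 - 1*(-3) = 9 + 3 = 12)
L(S, U) = -85 + 17*U (L(S, U) = (U - 5)*(12 + 5) = (-5 + U)*17 = -85 + 17*U)
(-88 + 13*L(-5, 2 + 5))**2 = (-88 + 13*(-85 + 17*(2 + 5)))**2 = (-88 + 13*(-85 + 17*7))**2 = (-88 + 13*(-85 + 119))**2 = (-88 + 13*34)**2 = (-88 + 442)**2 = 354**2 = 125316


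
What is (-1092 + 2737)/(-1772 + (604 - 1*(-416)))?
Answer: -35/16 ≈ -2.1875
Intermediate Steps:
(-1092 + 2737)/(-1772 + (604 - 1*(-416))) = 1645/(-1772 + (604 + 416)) = 1645/(-1772 + 1020) = 1645/(-752) = 1645*(-1/752) = -35/16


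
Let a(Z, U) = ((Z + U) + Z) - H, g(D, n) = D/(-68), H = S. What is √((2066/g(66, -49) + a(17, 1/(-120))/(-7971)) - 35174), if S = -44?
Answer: I*√114712373996569030/1753620 ≈ 193.14*I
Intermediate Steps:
H = -44
g(D, n) = -D/68 (g(D, n) = D*(-1/68) = -D/68)
a(Z, U) = 44 + U + 2*Z (a(Z, U) = ((Z + U) + Z) - 1*(-44) = ((U + Z) + Z) + 44 = (U + 2*Z) + 44 = 44 + U + 2*Z)
√((2066/g(66, -49) + a(17, 1/(-120))/(-7971)) - 35174) = √((2066/((-1/68*66)) + (44 + 1/(-120) + 2*17)/(-7971)) - 35174) = √((2066/(-33/34) + (44 - 1/120 + 34)*(-1/7971)) - 35174) = √((2066*(-34/33) + (9359/120)*(-1/7971)) - 35174) = √((-70244/33 - 9359/956520) - 35174) = √(-22396699909/10521720 - 35174) = √(-392487679189/10521720) = I*√114712373996569030/1753620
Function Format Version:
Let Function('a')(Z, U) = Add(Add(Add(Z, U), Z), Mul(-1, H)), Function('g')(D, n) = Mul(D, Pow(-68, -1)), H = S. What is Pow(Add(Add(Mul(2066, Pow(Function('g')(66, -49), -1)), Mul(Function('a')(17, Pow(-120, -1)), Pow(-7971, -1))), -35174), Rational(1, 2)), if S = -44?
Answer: Mul(Rational(1, 1753620), I, Pow(114712373996569030, Rational(1, 2))) ≈ Mul(193.14, I)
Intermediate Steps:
H = -44
Function('g')(D, n) = Mul(Rational(-1, 68), D) (Function('g')(D, n) = Mul(D, Rational(-1, 68)) = Mul(Rational(-1, 68), D))
Function('a')(Z, U) = Add(44, U, Mul(2, Z)) (Function('a')(Z, U) = Add(Add(Add(Z, U), Z), Mul(-1, -44)) = Add(Add(Add(U, Z), Z), 44) = Add(Add(U, Mul(2, Z)), 44) = Add(44, U, Mul(2, Z)))
Pow(Add(Add(Mul(2066, Pow(Function('g')(66, -49), -1)), Mul(Function('a')(17, Pow(-120, -1)), Pow(-7971, -1))), -35174), Rational(1, 2)) = Pow(Add(Add(Mul(2066, Pow(Mul(Rational(-1, 68), 66), -1)), Mul(Add(44, Pow(-120, -1), Mul(2, 17)), Pow(-7971, -1))), -35174), Rational(1, 2)) = Pow(Add(Add(Mul(2066, Pow(Rational(-33, 34), -1)), Mul(Add(44, Rational(-1, 120), 34), Rational(-1, 7971))), -35174), Rational(1, 2)) = Pow(Add(Add(Mul(2066, Rational(-34, 33)), Mul(Rational(9359, 120), Rational(-1, 7971))), -35174), Rational(1, 2)) = Pow(Add(Add(Rational(-70244, 33), Rational(-9359, 956520)), -35174), Rational(1, 2)) = Pow(Add(Rational(-22396699909, 10521720), -35174), Rational(1, 2)) = Pow(Rational(-392487679189, 10521720), Rational(1, 2)) = Mul(Rational(1, 1753620), I, Pow(114712373996569030, Rational(1, 2)))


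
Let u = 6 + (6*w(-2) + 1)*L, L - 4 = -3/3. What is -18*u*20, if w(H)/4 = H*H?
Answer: -106920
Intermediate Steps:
w(H) = 4*H**2 (w(H) = 4*(H*H) = 4*H**2)
L = 3 (L = 4 - 3/3 = 4 - 3*1/3 = 4 - 1 = 3)
u = 297 (u = 6 + (6*(4*(-2)**2) + 1)*3 = 6 + (6*(4*4) + 1)*3 = 6 + (6*16 + 1)*3 = 6 + (96 + 1)*3 = 6 + 97*3 = 6 + 291 = 297)
-18*u*20 = -18*297*20 = -5346*20 = -106920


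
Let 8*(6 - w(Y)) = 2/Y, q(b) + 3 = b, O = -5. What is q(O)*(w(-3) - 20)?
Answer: 334/3 ≈ 111.33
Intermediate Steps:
q(b) = -3 + b
w(Y) = 6 - 1/(4*Y)
q(O)*(w(-3) - 20) = (-3 - 5)*((6 - 1/4/(-3)) - 20) = -8*((6 - 1/4*(-1/3)) - 20) = -8*((6 + 1/12) - 20) = -8*(73/12 - 20) = -8*(-167/12) = 334/3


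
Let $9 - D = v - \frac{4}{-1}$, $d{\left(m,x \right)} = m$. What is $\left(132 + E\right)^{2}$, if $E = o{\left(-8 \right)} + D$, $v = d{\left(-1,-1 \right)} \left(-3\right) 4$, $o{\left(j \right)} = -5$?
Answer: $14400$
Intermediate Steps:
$v = 12$ ($v = \left(-1\right) \left(-3\right) 4 = 3 \cdot 4 = 12$)
$D = -7$ ($D = 9 - \left(12 - \frac{4}{-1}\right) = 9 - \left(12 - -4\right) = 9 - \left(12 + 4\right) = 9 - 16 = -7$)
$E = -12$ ($E = -5 - 7 = -12$)
$\left(132 + E\right)^{2} = \left(132 - 12\right)^{2} = 120^{2} = 14400$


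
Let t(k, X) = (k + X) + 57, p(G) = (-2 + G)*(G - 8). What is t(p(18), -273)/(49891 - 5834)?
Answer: -56/44057 ≈ -0.0012711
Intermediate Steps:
p(G) = (-8 + G)*(-2 + G) (p(G) = (-2 + G)*(-8 + G) = (-8 + G)*(-2 + G))
t(k, X) = 57 + X + k (t(k, X) = (X + k) + 57 = 57 + X + k)
t(p(18), -273)/(49891 - 5834) = (57 - 273 + (16 + 18² - 10*18))/(49891 - 5834) = (57 - 273 + (16 + 324 - 180))/44057 = (57 - 273 + 160)*(1/44057) = -56*1/44057 = -56/44057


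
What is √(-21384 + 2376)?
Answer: 24*I*√33 ≈ 137.87*I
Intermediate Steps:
√(-21384 + 2376) = √(-19008) = 24*I*√33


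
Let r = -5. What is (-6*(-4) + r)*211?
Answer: 4009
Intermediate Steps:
(-6*(-4) + r)*211 = (-6*(-4) - 5)*211 = (24 - 5)*211 = 19*211 = 4009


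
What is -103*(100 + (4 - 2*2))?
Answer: -10300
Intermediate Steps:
-103*(100 + (4 - 2*2)) = -103*(100 + (4 - 4)) = -103*(100 + 0) = -103*100 = -10300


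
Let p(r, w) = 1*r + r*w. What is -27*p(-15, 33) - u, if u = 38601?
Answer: -24831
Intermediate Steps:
p(r, w) = r + r*w
-27*p(-15, 33) - u = -(-405)*(1 + 33) - 1*38601 = -(-405)*34 - 38601 = -27*(-510) - 38601 = 13770 - 38601 = -24831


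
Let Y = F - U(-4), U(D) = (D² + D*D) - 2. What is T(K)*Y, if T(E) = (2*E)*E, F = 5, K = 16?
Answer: -12800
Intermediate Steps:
U(D) = -2 + 2*D² (U(D) = (D² + D²) - 2 = 2*D² - 2 = -2 + 2*D²)
T(E) = 2*E²
Y = -25 (Y = 5 - (-2 + 2*(-4)²) = 5 - (-2 + 2*16) = 5 - (-2 + 32) = 5 - 1*30 = 5 - 30 = -25)
T(K)*Y = (2*16²)*(-25) = (2*256)*(-25) = 512*(-25) = -12800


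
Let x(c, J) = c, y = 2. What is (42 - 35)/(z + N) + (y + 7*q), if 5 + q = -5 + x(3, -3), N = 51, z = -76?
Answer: -1182/25 ≈ -47.280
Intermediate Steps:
q = -7 (q = -5 + (-5 + 3) = -5 - 2 = -7)
(42 - 35)/(z + N) + (y + 7*q) = (42 - 35)/(-76 + 51) + (2 + 7*(-7)) = 7/(-25) + (2 - 49) = 7*(-1/25) - 47 = -7/25 - 47 = -1182/25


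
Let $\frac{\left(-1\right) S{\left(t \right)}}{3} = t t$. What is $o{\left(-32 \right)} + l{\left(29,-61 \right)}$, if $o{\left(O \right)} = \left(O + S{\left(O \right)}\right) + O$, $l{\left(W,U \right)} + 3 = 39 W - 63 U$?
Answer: $1835$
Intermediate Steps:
$S{\left(t \right)} = - 3 t^{2}$ ($S{\left(t \right)} = - 3 t t = - 3 t^{2}$)
$l{\left(W,U \right)} = -3 - 63 U + 39 W$ ($l{\left(W,U \right)} = -3 - \left(- 39 W + 63 U\right) = -3 - 63 U + 39 W$)
$o{\left(O \right)} = - 3 O^{2} + 2 O$ ($o{\left(O \right)} = \left(O - 3 O^{2}\right) + O = - 3 O^{2} + 2 O$)
$o{\left(-32 \right)} + l{\left(29,-61 \right)} = - 32 \left(2 - -96\right) - -4971 = - 32 \left(2 + 96\right) + \left(-3 + 3843 + 1131\right) = \left(-32\right) 98 + 4971 = -3136 + 4971 = 1835$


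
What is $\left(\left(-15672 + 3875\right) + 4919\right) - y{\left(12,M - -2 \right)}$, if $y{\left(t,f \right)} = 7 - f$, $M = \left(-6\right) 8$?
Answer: $-6931$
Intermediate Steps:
$M = -48$
$\left(\left(-15672 + 3875\right) + 4919\right) - y{\left(12,M - -2 \right)} = \left(\left(-15672 + 3875\right) + 4919\right) - \left(7 - \left(-48 - -2\right)\right) = \left(-11797 + 4919\right) - \left(7 - \left(-48 + 2\right)\right) = -6878 - \left(7 - -46\right) = -6878 - \left(7 + 46\right) = -6878 - 53 = -6931$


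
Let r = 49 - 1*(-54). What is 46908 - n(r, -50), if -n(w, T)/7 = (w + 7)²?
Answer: 131608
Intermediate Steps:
r = 103 (r = 49 + 54 = 103)
n(w, T) = -7*(7 + w)² (n(w, T) = -7*(w + 7)² = -7*(7 + w)²)
46908 - n(r, -50) = 46908 - (-7)*(7 + 103)² = 46908 - (-7)*110² = 46908 - (-7)*12100 = 46908 - 1*(-84700) = 46908 + 84700 = 131608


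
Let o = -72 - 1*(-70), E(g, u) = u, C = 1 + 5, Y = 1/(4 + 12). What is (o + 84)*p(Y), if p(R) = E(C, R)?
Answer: 41/8 ≈ 5.1250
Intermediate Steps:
Y = 1/16 ≈ 0.062500
C = 6
p(R) = R
o = -2 (o = -72 + 70 = -2)
(o + 84)*p(Y) = (-2 + 84)*(1/16) = 82*(1/16) = 41/8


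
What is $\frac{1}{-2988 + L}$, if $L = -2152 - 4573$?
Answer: $- \frac{1}{9713} \approx -0.00010295$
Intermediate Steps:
$L = -6725$ ($L = -2152 - 4573 = -6725$)
$\frac{1}{-2988 + L} = \frac{1}{-2988 - 6725} = \frac{1}{-9713} = - \frac{1}{9713}$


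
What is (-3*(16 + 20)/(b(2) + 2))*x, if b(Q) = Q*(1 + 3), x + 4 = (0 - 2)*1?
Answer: 324/5 ≈ 64.800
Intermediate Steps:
x = -6 (x = -4 + (0 - 2)*1 = -4 - 2*1 = -4 - 2 = -6)
b(Q) = 4*Q (b(Q) = Q*4 = 4*Q)
(-3*(16 + 20)/(b(2) + 2))*x = -3*(16 + 20)/(4*2 + 2)*(-6) = -108/(8 + 2)*(-6) = -108/10*(-6) = -3*18/5*(-6) = -54/5*(-6) = 324/5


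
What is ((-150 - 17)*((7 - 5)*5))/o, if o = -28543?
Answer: 1670/28543 ≈ 0.058508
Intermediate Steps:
((-150 - 17)*((7 - 5)*5))/o = ((-150 - 17)*((7 - 5)*5))/(-28543) = -334*5*(-1/28543) = -167*10*(-1/28543) = -1670*(-1/28543) = 1670/28543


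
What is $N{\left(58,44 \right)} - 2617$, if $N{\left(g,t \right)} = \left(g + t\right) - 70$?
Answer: $-2585$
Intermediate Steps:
$N{\left(g,t \right)} = -70 + g + t$
$N{\left(58,44 \right)} - 2617 = \left(-70 + 58 + 44\right) - 2617 = 32 - 2617 = -2585$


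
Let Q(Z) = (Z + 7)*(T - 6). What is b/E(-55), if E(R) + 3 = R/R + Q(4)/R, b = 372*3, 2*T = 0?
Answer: -1395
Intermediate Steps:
T = 0 (T = (½)*0 = 0)
Q(Z) = -42 - 6*Z (Q(Z) = (Z + 7)*(0 - 6) = (7 + Z)*(-6) = -42 - 6*Z)
b = 1116
E(R) = -2 - 66/R (E(R) = -3 + (R/R + (-42 - 6*4)/R) = -3 + (1 + (-42 - 24)/R) = -3 + (1 - 66/R) = -2 - 66/R)
b/E(-55) = 1116/(-2 - 66/(-55)) = 1116/(-2 - 66*(-1/55)) = 1116/(-2 + 6/5) = 1116/(-⅘) = 1116*(-5/4) = -1395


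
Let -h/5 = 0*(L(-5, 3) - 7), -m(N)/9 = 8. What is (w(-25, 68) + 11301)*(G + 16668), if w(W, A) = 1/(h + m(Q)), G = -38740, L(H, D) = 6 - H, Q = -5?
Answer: -2244918289/9 ≈ -2.4944e+8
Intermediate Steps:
m(N) = -72 (m(N) = -9*8 = -72)
h = 0 (h = -0*((6 - 1*(-5)) - 7) = -0*((6 + 5) - 7) = -0*(11 - 7) = -0*4 = -5*0 = 0)
w(W, A) = -1/72 (w(W, A) = 1/(0 - 72) = 1/(-72) = -1/72)
(w(-25, 68) + 11301)*(G + 16668) = (-1/72 + 11301)*(-38740 + 16668) = (813671/72)*(-22072) = -2244918289/9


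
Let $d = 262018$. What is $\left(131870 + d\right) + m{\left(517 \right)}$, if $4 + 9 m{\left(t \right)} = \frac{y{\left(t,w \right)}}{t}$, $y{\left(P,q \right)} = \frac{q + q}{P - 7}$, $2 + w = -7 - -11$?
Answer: $\frac{467353492982}{1186515} \approx 3.9389 \cdot 10^{5}$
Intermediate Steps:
$w = 2$ ($w = -2 - -4 = -2 + \left(-7 + 11\right) = -2 + 4 = 2$)
$y{\left(P,q \right)} = \frac{2 q}{-7 + P}$
$m{\left(t \right)} = - \frac{4}{9} + \frac{4}{9 t \left(-7 + t\right)}$ ($m{\left(t \right)} = - \frac{4}{9} + \frac{2 \cdot 2 \frac{1}{-7 + t} \frac{1}{t}}{9} = - \frac{4}{9} + \frac{\frac{4}{-7 + t} \frac{1}{t}}{9} = - \frac{4}{9} + \frac{4 \frac{1}{t} \frac{1}{-7 + t}}{9} = - \frac{4}{9} + \frac{4}{9 t \left(-7 + t\right)}$)
$\left(131870 + d\right) + m{\left(517 \right)} = \left(131870 + 262018\right) + \frac{4 \left(1 - 517 \left(-7 + 517\right)\right)}{9 \cdot 517 \left(-7 + 517\right)} = 393888 + \frac{4}{9} \cdot \frac{1}{517} \cdot \frac{1}{510} \left(1 - 517 \cdot 510\right) = 393888 + \frac{4}{9} \cdot \frac{1}{517} \cdot \frac{1}{510} \left(1 - 263670\right) = 393888 + \frac{4}{9} \cdot \frac{1}{517} \cdot \frac{1}{510} \left(-263669\right) = 393888 - \frac{527338}{1186515} = \frac{467353492982}{1186515}$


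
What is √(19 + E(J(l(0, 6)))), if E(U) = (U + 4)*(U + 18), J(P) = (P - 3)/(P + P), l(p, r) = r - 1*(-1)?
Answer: √4771/7 ≈ 9.8675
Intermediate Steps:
l(p, r) = 1 + r (l(p, r) = r + 1 = 1 + r)
J(P) = (-3 + P)/(2*P) (J(P) = (-3 + P)/((2*P)) = (-3 + P)*(1/(2*P)) = (-3 + P)/(2*P))
E(U) = (4 + U)*(18 + U)
√(19 + E(J(l(0, 6)))) = √(19 + (72 + ((-3 + (1 + 6))/(2*(1 + 6)))² + 22*((-3 + (1 + 6))/(2*(1 + 6))))) = √(19 + (72 + ((½)*(-3 + 7)/7)² + 22*((½)*(-3 + 7)/7))) = √(19 + (72 + ((½)*(⅐)*4)² + 22*((½)*(⅐)*4))) = √(19 + (72 + (2/7)² + 22*(2/7))) = √(19 + (72 + 4/49 + 44/7)) = √(19 + 3840/49) = √(4771/49) = √4771/7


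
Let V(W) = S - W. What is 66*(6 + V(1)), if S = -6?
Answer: -66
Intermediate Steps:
V(W) = -6 - W
66*(6 + V(1)) = 66*(6 + (-6 - 1*1)) = 66*(6 + (-6 - 1)) = 66*(6 - 7) = 66*(-1) = -66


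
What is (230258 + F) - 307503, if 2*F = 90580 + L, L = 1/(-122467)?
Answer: -7826865971/244934 ≈ -31955.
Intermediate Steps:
L = -1/122467 ≈ -8.1655e-6
F = 11093060859/244934 (F = (90580 - 1/122467)/2 = (½)*(11093060859/122467) = 11093060859/244934 ≈ 45290.)
(230258 + F) - 307503 = (230258 + 11093060859/244934) - 307503 = 67491073831/244934 - 307503 = -7826865971/244934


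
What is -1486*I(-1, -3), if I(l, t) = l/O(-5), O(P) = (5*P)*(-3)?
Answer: 1486/75 ≈ 19.813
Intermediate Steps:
O(P) = -15*P
I(l, t) = l/75 (I(l, t) = l/((-15*(-5))) = l/75)
-1486*I(-1, -3) = -1486*(-1)/75 = -1486*(-1/75) = 1486/75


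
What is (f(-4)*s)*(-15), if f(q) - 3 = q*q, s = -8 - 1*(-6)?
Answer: 570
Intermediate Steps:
s = -2 (s = -8 + 6 = -2)
f(q) = 3 + q² (f(q) = 3 + q*q = 3 + q²)
(f(-4)*s)*(-15) = ((3 + (-4)²)*(-2))*(-15) = ((3 + 16)*(-2))*(-15) = (19*(-2))*(-15) = -38*(-15) = 570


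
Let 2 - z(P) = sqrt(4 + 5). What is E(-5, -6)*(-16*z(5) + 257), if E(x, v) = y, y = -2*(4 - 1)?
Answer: -1638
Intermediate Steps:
y = -6 (y = -2*3 = -6)
E(x, v) = -6
z(P) = -1 (z(P) = 2 - sqrt(4 + 5) = 2 - sqrt(9) = 2 - 1*3 = 2 - 3 = -1)
E(-5, -6)*(-16*z(5) + 257) = -6*(-16*(-1) + 257) = -6*(16 + 257) = -6*273 = -1638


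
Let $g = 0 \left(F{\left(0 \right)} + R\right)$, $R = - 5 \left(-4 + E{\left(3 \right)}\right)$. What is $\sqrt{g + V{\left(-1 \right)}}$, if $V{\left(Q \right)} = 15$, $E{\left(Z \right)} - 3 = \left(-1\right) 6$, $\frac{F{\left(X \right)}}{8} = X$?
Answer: $\sqrt{15} \approx 3.873$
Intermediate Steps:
$F{\left(X \right)} = 8 X$
$E{\left(Z \right)} = -3$ ($E{\left(Z \right)} = 3 - 6 = -3$)
$R = 35$ ($R = - 5 \left(-4 - 3\right) = \left(-5\right) \left(-7\right) = 35$)
$g = 0$ ($g = 0 \left(8 \cdot 0 + 35\right) = 0 \left(0 + 35\right) = 0 \cdot 35 = 0$)
$\sqrt{g + V{\left(-1 \right)}} = \sqrt{0 + 15} = \sqrt{15}$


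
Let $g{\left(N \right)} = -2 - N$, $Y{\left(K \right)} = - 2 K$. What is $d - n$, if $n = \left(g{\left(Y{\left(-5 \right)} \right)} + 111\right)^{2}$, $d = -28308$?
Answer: $-38109$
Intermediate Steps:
$n = 9801$ ($n = \left(\left(-2 - \left(-2\right) \left(-5\right)\right) + 111\right)^{2} = \left(\left(-2 - 10\right) + 111\right)^{2} = \left(-12 + 111\right)^{2} = 99^{2} = 9801$)
$d - n = -28308 - 9801 = -38109$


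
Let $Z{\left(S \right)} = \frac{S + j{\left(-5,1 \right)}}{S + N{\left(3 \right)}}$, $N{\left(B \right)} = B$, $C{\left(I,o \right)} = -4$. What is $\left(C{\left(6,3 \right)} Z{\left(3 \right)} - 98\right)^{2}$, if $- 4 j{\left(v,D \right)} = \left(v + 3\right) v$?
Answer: $\frac{87025}{9} \approx 9669.4$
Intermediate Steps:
$j{\left(v,D \right)} = - \frac{v \left(3 + v\right)}{4}$ ($j{\left(v,D \right)} = - \frac{\left(v + 3\right) v}{4} = - \frac{\left(3 + v\right) v}{4} = - \frac{v \left(3 + v\right)}{4}$)
$Z{\left(S \right)} = \frac{- \frac{5}{2} + S}{3 + S}$ ($Z{\left(S \right)} = \frac{S - - \frac{5 \left(3 - 5\right)}{4}}{S + 3} = \frac{S - \left(- \frac{5}{4}\right) \left(-2\right)}{3 + S} = \frac{S - \frac{5}{2}}{3 + S} = \frac{- \frac{5}{2} + S}{3 + S}$)
$\left(C{\left(6,3 \right)} Z{\left(3 \right)} - 98\right)^{2} = \left(- 4 \frac{- \frac{5}{2} + 3}{3 + 3} - 98\right)^{2} = \left(- 4 \cdot \frac{1}{6} \cdot \frac{1}{2} - 98\right)^{2} = \left(\left(-4\right) \frac{1}{12} - 98\right)^{2} = \left(- \frac{1}{3} - 98\right)^{2} = \left(- \frac{295}{3}\right)^{2} = \frac{87025}{9}$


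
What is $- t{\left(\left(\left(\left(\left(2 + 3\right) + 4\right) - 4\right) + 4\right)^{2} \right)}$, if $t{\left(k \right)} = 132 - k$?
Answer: $-51$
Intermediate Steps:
$- t{\left(\left(\left(\left(\left(2 + 3\right) + 4\right) - 4\right) + 4\right)^{2} \right)} = - (132 - \left(\left(\left(\left(2 + 3\right) + 4\right) - 4\right) + 4\right)^{2}) = - (132 - \left(\left(\left(5 + 4\right) - 4\right) + 4\right)^{2}) = - (132 - \left(\left(9 - 4\right) + 4\right)^{2}) = - (132 - \left(5 + 4\right)^{2}) = - (132 - 9^{2}) = - (132 - 81) = \left(-1\right) 51 = -51$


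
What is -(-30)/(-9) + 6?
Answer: 8/3 ≈ 2.6667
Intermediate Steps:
-(-30)/(-9) + 6 = -(-30)*(-1)/9 + 6 = -1*10/3 + 6 = -10/3 + 6 = 8/3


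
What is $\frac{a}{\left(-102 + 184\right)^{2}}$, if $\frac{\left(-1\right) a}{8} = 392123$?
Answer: $- \frac{784246}{1681} \approx -466.54$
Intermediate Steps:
$a = -3136984$ ($a = \left(-8\right) 392123 = -3136984$)
$\frac{a}{\left(-102 + 184\right)^{2}} = - \frac{3136984}{\left(-102 + 184\right)^{2}} = - \frac{3136984}{82^{2}} = - \frac{3136984}{6724} = \left(-3136984\right) \frac{1}{6724} = - \frac{784246}{1681}$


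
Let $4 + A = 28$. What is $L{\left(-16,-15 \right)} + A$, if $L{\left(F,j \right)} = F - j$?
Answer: $23$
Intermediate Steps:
$A = 24$ ($A = -4 + 28 = 24$)
$L{\left(-16,-15 \right)} + A = \left(-16 - -15\right) + 24 = \left(-16 + 15\right) + 24 = -1 + 24 = 23$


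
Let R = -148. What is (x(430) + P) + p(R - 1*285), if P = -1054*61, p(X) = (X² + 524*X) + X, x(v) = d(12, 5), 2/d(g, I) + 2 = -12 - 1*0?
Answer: -728911/7 ≈ -1.0413e+5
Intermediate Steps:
d(g, I) = -⅐ (d(g, I) = 2/(-2 + (-12 - 1*0)) = 2/(-2 + (-12 + 0)) = 2/(-2 - 12) = 2/(-14) = 2*(-1/14) = -⅐)
x(v) = -⅐
p(X) = X² + 525*X
P = -64294
(x(430) + P) + p(R - 1*285) = (-⅐ - 64294) + (-148 - 1*285)*(525 + (-148 - 1*285)) = -450059/7 + (-148 - 285)*(525 + (-148 - 285)) = -450059/7 - 433*(525 - 433) = -450059/7 - 433*92 = -450059/7 - 39836 = -728911/7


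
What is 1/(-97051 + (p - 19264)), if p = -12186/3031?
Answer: -3031/352562951 ≈ -8.5970e-6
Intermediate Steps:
p = -12186/3031 (p = -12186*1/3031 = -12186/3031 ≈ -4.0205)
1/(-97051 + (p - 19264)) = 1/(-97051 + (-12186/3031 - 19264)) = 1/(-97051 - 58401370/3031) = 1/(-352562951/3031) = -3031/352562951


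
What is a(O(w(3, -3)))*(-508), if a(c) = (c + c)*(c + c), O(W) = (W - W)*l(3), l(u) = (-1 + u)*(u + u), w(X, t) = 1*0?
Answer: 0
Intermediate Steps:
w(X, t) = 0
l(u) = 2*u*(-1 + u) (l(u) = (-1 + u)*(2*u) = 2*u*(-1 + u))
O(W) = 0 (O(W) = (W - W)*(2*3*(-1 + 3)) = 0*(2*3*2) = 0*12 = 0)
a(c) = 4*c² (a(c) = (2*c)*(2*c) = 4*c²)
a(O(w(3, -3)))*(-508) = (4*0²)*(-508) = (4*0)*(-508) = 0*(-508) = 0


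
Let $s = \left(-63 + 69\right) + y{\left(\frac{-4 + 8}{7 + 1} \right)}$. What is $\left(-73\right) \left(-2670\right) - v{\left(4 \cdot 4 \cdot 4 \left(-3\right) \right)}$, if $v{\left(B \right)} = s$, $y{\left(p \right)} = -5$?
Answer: $194909$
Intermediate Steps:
$s = 1$ ($s = \left(-63 + 69\right) - 5 = 6 - 5 = 1$)
$v{\left(B \right)} = 1$
$\left(-73\right) \left(-2670\right) - v{\left(4 \cdot 4 \cdot 4 \left(-3\right) \right)} = \left(-73\right) \left(-2670\right) - 1 = 194910 - 1 = 194909$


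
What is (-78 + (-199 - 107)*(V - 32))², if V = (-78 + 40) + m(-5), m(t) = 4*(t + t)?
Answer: 1127750724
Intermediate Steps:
m(t) = 8*t (m(t) = 4*(2*t) = 8*t)
V = -78 (V = (-78 + 40) + 8*(-5) = -38 - 40 = -78)
(-78 + (-199 - 107)*(V - 32))² = (-78 + (-199 - 107)*(-78 - 32))² = (-78 - 306*(-110))² = (-78 + 33660)² = 33582² = 1127750724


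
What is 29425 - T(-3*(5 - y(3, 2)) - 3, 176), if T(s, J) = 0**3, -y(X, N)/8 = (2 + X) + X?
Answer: 29425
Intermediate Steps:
y(X, N) = -16 - 16*X (y(X, N) = -8*((2 + X) + X) = -8*(2 + 2*X) = -16 - 16*X)
T(s, J) = 0
29425 - T(-3*(5 - y(3, 2)) - 3, 176) = 29425 - 1*0 = 29425 + 0 = 29425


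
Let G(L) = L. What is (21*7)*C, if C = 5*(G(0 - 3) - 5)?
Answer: -5880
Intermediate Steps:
C = -40 (C = 5*((0 - 3) - 5) = 5*(-3 - 5) = 5*(-8) = -40)
(21*7)*C = (21*7)*(-40) = 147*(-40) = -5880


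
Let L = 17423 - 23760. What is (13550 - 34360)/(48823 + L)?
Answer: -10405/21243 ≈ -0.48981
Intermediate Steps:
L = -6337
(13550 - 34360)/(48823 + L) = (13550 - 34360)/(48823 - 6337) = -20810/42486 = -20810*1/42486 = -10405/21243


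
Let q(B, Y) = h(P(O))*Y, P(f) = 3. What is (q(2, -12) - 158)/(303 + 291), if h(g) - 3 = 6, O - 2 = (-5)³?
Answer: -133/297 ≈ -0.44781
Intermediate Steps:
O = -123 (O = 2 + (-5)³ = 2 - 125 = -123)
h(g) = 9 (h(g) = 3 + 6 = 9)
q(B, Y) = 9*Y
(q(2, -12) - 158)/(303 + 291) = (9*(-12) - 158)/(303 + 291) = (-108 - 158)/594 = -266*1/594 = -133/297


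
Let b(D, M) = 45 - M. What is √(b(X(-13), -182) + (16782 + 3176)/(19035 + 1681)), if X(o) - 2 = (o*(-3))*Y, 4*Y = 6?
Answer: √24457775710/10358 ≈ 15.098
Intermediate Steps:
Y = 3/2 (Y = (¼)*6 = 3/2 ≈ 1.5000)
X(o) = 2 - 9*o/2 (X(o) = 2 + (o*(-3))*(3/2) = 2 - 3*o*(3/2) = 2 - 9*o/2)
√(b(X(-13), -182) + (16782 + 3176)/(19035 + 1681)) = √((45 - 1*(-182)) + (16782 + 3176)/(19035 + 1681)) = √((45 + 182) + 19958/20716) = √(227 + 19958*(1/20716)) = √(227 + 9979/10358) = √(2361245/10358) = √24457775710/10358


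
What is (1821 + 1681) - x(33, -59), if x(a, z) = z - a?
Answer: 3594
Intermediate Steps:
(1821 + 1681) - x(33, -59) = (1821 + 1681) - (-59 - 1*33) = 3502 - (-59 - 33) = 3502 - 1*(-92) = 3502 + 92 = 3594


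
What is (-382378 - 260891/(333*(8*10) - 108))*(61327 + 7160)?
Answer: -231611938809223/8844 ≈ -2.6189e+10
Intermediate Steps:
(-382378 - 260891/(333*(8*10) - 108))*(61327 + 7160) = (-382378 - 260891/(333*80 - 108))*68487 = (-382378 - 260891/(26640 - 108))*68487 = (-382378 - 260891/26532)*68487 = -10145513987/26532*68487 = -231611938809223/8844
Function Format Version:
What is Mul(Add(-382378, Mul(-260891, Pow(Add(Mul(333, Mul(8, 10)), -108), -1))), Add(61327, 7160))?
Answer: Rational(-231611938809223, 8844) ≈ -2.6189e+10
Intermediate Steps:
Mul(Add(-382378, Mul(-260891, Pow(Add(Mul(333, Mul(8, 10)), -108), -1))), Add(61327, 7160)) = Mul(Add(-382378, Mul(-260891, Pow(Add(Mul(333, 80), -108), -1))), 68487) = Mul(Add(-382378, Mul(-260891, Pow(Add(26640, -108), -1))), 68487) = Mul(Add(-382378, Mul(-260891, Pow(26532, -1))), 68487) = Mul(Add(-382378, Mul(-260891, Rational(1, 26532))), 68487) = Mul(Add(-382378, Rational(-260891, 26532)), 68487) = Mul(Rational(-10145513987, 26532), 68487) = Rational(-231611938809223, 8844)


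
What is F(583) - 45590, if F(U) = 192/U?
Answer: -26578778/583 ≈ -45590.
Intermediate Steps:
F(583) - 45590 = 192/583 - 45590 = -26578778/583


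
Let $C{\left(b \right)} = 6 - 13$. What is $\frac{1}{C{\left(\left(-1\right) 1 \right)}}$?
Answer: $- \frac{1}{7} \approx -0.14286$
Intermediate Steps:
$C{\left(b \right)} = -7$ ($C{\left(b \right)} = 6 - 13 = -7$)
$\frac{1}{C{\left(\left(-1\right) 1 \right)}} = \frac{1}{-7} = - \frac{1}{7}$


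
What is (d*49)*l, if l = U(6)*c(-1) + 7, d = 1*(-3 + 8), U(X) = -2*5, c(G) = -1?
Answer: 4165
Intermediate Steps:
U(X) = -10
d = 5 (d = 1*5 = 5)
l = 17 (l = -10*(-1) + 7 = 10 + 7 = 17)
(d*49)*l = (5*49)*17 = 245*17 = 4165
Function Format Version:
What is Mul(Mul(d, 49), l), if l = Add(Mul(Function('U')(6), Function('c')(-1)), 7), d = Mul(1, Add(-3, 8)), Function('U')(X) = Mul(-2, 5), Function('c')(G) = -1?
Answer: 4165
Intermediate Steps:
Function('U')(X) = -10
d = 5 (d = Mul(1, 5) = 5)
l = 17 (l = Add(Mul(-10, -1), 7) = Add(10, 7) = 17)
Mul(Mul(d, 49), l) = Mul(Mul(5, 49), 17) = Mul(245, 17) = 4165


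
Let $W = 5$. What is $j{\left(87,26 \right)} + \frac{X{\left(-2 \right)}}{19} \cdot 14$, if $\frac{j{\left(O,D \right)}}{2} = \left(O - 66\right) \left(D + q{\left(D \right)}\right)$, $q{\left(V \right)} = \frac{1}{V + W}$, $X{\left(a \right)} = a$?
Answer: $\frac{643118}{589} \approx 1091.9$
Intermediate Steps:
$q{\left(V \right)} = \frac{1}{5 + V}$ ($q{\left(V \right)} = \frac{1}{V + 5} = \frac{1}{5 + V}$)
$j{\left(O,D \right)} = 2 \left(-66 + O\right) \left(D + \frac{1}{5 + D}\right)$ ($j{\left(O,D \right)} = 2 \left(O - 66\right) \left(D + \frac{1}{5 + D}\right) = 2 \left(-66 + O\right) \left(D + \frac{1}{5 + D}\right)$)
$j{\left(87,26 \right)} + \frac{X{\left(-2 \right)}}{19} \cdot 14 = \frac{2 \left(-66 + 87 + 26 \left(-66 + 87\right) \left(5 + 26\right)\right)}{5 + 26} + \frac{1}{19} \left(-2\right) 14 = \frac{2 \left(-66 + 87 + 26 \cdot 21 \cdot 31\right)}{31} + \frac{1}{19} \left(-2\right) 14 = 2 \cdot \frac{1}{31} \left(-66 + 87 + 16926\right) - \frac{28}{19} = 2 \cdot \frac{1}{31} \cdot 16947 - \frac{28}{19} = \frac{33894}{31} - \frac{28}{19} = \frac{643118}{589}$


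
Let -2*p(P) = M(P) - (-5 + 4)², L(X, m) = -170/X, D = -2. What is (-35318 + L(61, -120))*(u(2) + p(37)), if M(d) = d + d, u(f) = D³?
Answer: 95878276/61 ≈ 1.5718e+6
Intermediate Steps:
u(f) = -8 (u(f) = (-2)³ = -8)
M(d) = 2*d
p(P) = ½ - P (p(P) = -(2*P - (-5 + 4)²)/2 = -(2*P - 1*(-1)²)/2 = -(2*P - 1*1)/2 = -(2*P - 1)/2 = -(-1 + 2*P)/2 = ½ - P)
(-35318 + L(61, -120))*(u(2) + p(37)) = (-35318 - 170/61)*(-8 + (½ - 1*37)) = (-35318 - 170*1/61)*(-8 + (½ - 37)) = (-35318 - 170/61)*(-8 - 73/2) = -2154568/61*(-89/2) = 95878276/61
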